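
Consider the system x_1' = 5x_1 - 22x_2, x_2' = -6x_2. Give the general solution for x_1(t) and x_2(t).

x_1(t) = 2K_1e^(-6t) - K_2e^(5t), x_2(t) = K_1e^(-6t)

Coefficient matrix A = [[5, -22], [0, -6]].
Characteristic polynomial det(A - λI) = λ^2 + λ - 30 = 0.
Eigenvalues λ = -6, 5.
For λ=-6: (A-λI) row 1 is [11, -22], so an eigenvector is (2, 1).
For λ=5: (A-λI) row 1 is [0, -22], so an eigenvector is (-1, 0).
General solution: K_1e^(-6t)(2,1) + K_2e^(5t)(-1,0).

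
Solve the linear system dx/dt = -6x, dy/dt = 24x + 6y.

Coefficient matrix A = [[-6, 0], [24, 6]].
Characteristic polynomial det(A - λI) = λ^2 - 36 = 0.
Eigenvalues λ = -6, 6.
For λ=-6: (A-λI) row 2 is [24, 12], so an eigenvector is (-1, 2).
For λ=6: (A-λI) row 1 is [-12, 0], so an eigenvector is (0, 1).
General solution: c_1e^(-6t)(-1,2) + c_2e^(6t)(0,1).

x(t) = -c_1e^(-6t), y(t) = 2c_1e^(-6t) + c_2e^(6t)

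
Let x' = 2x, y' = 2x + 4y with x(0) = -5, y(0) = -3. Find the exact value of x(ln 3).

-45

A = [[2,0],[2,4]]; eigenvalues λ = 4, 2.
Eigenvectors: (0,-1) for λ=4, (1,-1) for λ=2.
From the initial condition, c_1 = 8, c_2 = -5.
x(ln 3) = (8)(3^4)(0) + (-5)(3^2)(1) = -45.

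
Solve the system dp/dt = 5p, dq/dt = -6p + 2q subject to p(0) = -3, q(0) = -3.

Coefficient matrix A = [[5, 0], [-6, 2]].
Characteristic polynomial det(A - λI) = λ^2 - 7λ + 10 = 0.
Eigenvalues λ = 2, 5.
For λ=2: (A-λI) row 1 is [3, 0], so an eigenvector is (0, 1).
For λ=5: (A-λI) row 2 is [-6, -3], so an eigenvector is (-1, 2).
General solution: K_1e^(2t)(0,1) + K_2e^(5t)(-1,2).
Applying p(0)=-3, q(0)=-3 gives K_1=-9, K_2=3.

p(t) = -3e^(5t), q(t) = 6e^(5t) - 9e^(2t)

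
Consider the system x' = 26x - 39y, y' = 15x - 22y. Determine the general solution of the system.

x(t) = -3C_1e^(2t)sin(3t) - 2C_1e^(2t)cos(3t) - 2C_2e^(2t)sin(3t) + 3C_2e^(2t)cos(3t), y(t) = -2C_1e^(2t)sin(3t) - C_1e^(2t)cos(3t) - C_2e^(2t)sin(3t) + 2C_2e^(2t)cos(3t)

Coefficient matrix A = [[26, -39], [15, -22]].
Characteristic polynomial det(A - λI) = λ^2 - 4λ + 13 = 0.
Eigenvalues λ = 2 ± 3i (complex conjugate pair).
For λ=2+3i: an eigenvector is (-2,-1) - i(-3,-2) = (-2 + 3i, -1 + 2i).
A real fundamental pair from Re and Im of e^((2+3i)t)v: X_1 = e^(2t)(cos(3t)·(-2,-1) + sin(3t)·(-3,-2)), X_2 = e^(2t)(sin(3t)·(-2,-1) - cos(3t)·(-3,-2)).
General solution: C_1X_1 + C_2X_2.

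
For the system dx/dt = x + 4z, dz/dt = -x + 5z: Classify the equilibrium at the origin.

unstable improper node

A = [[1,4],[-1,5]]; det(A-λI) = λ^2 - 6λ + 9.
repeated λ = 3 with a single eigenvector.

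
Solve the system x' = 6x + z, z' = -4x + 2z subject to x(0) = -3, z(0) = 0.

x(t) = -6te^(4t) - 3e^(4t), z(t) = 12te^(4t)

Coefficient matrix A = [[6, 1], [-4, 2]].
Characteristic polynomial det(A - λI) = λ^2 - 8λ + 16 = 0.
Single eigenvalue λ = 4 with algebraic multiplicity 2.
Eigenvector v = (1,-2); generalized eigenvector w with (A-λI)w=v is (-1,3).
General solution: e^(4t)[c_1·v + c_2·(t·v + w)].
Applying x(0)=-3, z(0)=0 gives c_1=-9, c_2=-6.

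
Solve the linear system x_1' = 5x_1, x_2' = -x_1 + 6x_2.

x_1(t) = -C_1e^(5t), x_2(t) = -C_1e^(5t) + C_2e^(6t)

Coefficient matrix A = [[5, 0], [-1, 6]].
Characteristic polynomial det(A - λI) = λ^2 - 11λ + 30 = 0.
Eigenvalues λ = 5, 6.
For λ=5: (A-λI) row 2 is [-1, 1], so an eigenvector is (-1, -1).
For λ=6: (A-λI) row 1 is [-1, 0], so an eigenvector is (0, 1).
General solution: C_1e^(5t)(-1,-1) + C_2e^(6t)(0,1).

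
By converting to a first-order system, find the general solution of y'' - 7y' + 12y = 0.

Let x_1 = y, x_2 = y'. Then x_1' = x_2 and x_2' = -12x_1 + 7x_2.
A = [[0,1],[-12,7]]; det(A-λI) = λ^2 - 7λ + 12.
Eigenvalues λ = 4, 3 with eigenvectors (1,4), (1,3).

y(t) = K_1e^(4t) + K_2e^(3t)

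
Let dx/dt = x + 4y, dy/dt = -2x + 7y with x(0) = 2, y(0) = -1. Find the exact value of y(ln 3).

A = [[1,4],[-2,7]]; eigenvalues λ = 5, 3.
Eigenvectors: (-1,-1) for λ=5, (-2,-1) for λ=3.
From the initial condition, c_1 = 4, c_2 = -3.
y(ln 3) = (4)(3^5)(-1) + (-3)(3^3)(-1) = -891.

-891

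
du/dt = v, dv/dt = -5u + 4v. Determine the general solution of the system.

u(t) = C_1e^(2t)sin(t) - C_2e^(2t)cos(t), v(t) = 2C_1e^(2t)sin(t) + C_1e^(2t)cos(t) + C_2e^(2t)sin(t) - 2C_2e^(2t)cos(t)

Coefficient matrix A = [[0, 1], [-5, 4]].
Characteristic polynomial det(A - λI) = λ^2 - 4λ + 5 = 0.
Eigenvalues λ = 2 ± i (complex conjugate pair).
For λ=2+i: an eigenvector is (0,1) - i(1,2) = (0 - i, 1 - 2i).
A real fundamental pair from Re and Im of e^((2+i)t)v: X_1 = e^(2t)(cos(t)·(0,1) + sin(t)·(1,2)), X_2 = e^(2t)(sin(t)·(0,1) - cos(t)·(1,2)).
General solution: C_1X_1 + C_2X_2.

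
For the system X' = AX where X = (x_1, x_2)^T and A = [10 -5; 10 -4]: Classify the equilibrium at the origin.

A = [[10,-5],[10,-4]]; det(A-λI) = λ^2 - 6λ + 10.
λ = 3 ± i: positive real part.

unstable spiral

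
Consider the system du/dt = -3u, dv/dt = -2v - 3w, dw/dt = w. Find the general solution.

Coefficient matrix A = [[-3, 0, 0], [0, -2, -3], [0, 0, 1]].
det(A - λI) = 0 gives eigenvalues λ = -3, 1, -2.
For λ=-3: eigenvector (1,0,0).
For λ=1: eigenvector (0,-1,1).
For λ=-2: eigenvector (0,1,0).
General solution: C_1e^(-3t)(1,0,0) + C_2e^(t)(0,-1,1) + C_3e^(-2t)(0,1,0).

u(t) = C_1e^(-3t), v(t) = -C_2e^(t) + C_3e^(-2t), w(t) = C_2e^(t)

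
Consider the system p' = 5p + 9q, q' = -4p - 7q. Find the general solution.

p(t) = 3K_1e^(-t) + 3K_2te^(-t) + 2K_2e^(-t), q(t) = -2K_1e^(-t) - 2K_2te^(-t) - K_2e^(-t)

Coefficient matrix A = [[5, 9], [-4, -7]].
Characteristic polynomial det(A - λI) = λ^2 + 2λ + 1 = 0.
Single eigenvalue λ = -1 with algebraic multiplicity 2.
Eigenvector v = (3,-2); generalized eigenvector w with (A-λI)w=v is (2,-1).
General solution: e^(-t)[K_1·v + K_2·(t·v + w)].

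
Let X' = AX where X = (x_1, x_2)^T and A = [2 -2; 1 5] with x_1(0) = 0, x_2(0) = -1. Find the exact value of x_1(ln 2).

A = [[2,-2],[1,5]]; eigenvalues λ = 3, 4.
Eigenvectors: (-2,1) for λ=3, (-1,1) for λ=4.
From the initial condition, c_1 = 1, c_2 = -2.
x_1(ln 2) = (1)(2^3)(-2) + (-2)(2^4)(-1) = 16.

16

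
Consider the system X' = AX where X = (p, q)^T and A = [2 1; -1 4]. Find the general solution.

Coefficient matrix A = [[2, 1], [-1, 4]].
Characteristic polynomial det(A - λI) = λ^2 - 6λ + 9 = 0.
Single eigenvalue λ = 3 with algebraic multiplicity 2.
Eigenvector v = (1,1); generalized eigenvector w with (A-λI)w=v is (-2,-1).
General solution: e^(3t)[K_1·v + K_2·(t·v + w)].

p(t) = K_1e^(3t) + K_2te^(3t) - 2K_2e^(3t), q(t) = K_1e^(3t) + K_2te^(3t) - K_2e^(3t)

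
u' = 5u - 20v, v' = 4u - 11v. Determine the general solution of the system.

u(t) = -K_1e^(-3t)sin(4t) + 2K_1e^(-3t)cos(4t) + 2K_2e^(-3t)sin(4t) + K_2e^(-3t)cos(4t), v(t) = K_1e^(-3t)cos(4t) + K_2e^(-3t)sin(4t)

Coefficient matrix A = [[5, -20], [4, -11]].
Characteristic polynomial det(A - λI) = λ^2 + 6λ + 25 = 0.
Eigenvalues λ = -3 ± 4i (complex conjugate pair).
For λ=-3+4i: an eigenvector is (2,1) - i(-1,0) = (2 + i, 1).
A real fundamental pair from Re and Im of e^((-3+4i)t)v: X_1 = e^(-3t)(cos(4t)·(2,1) + sin(4t)·(-1,0)), X_2 = e^(-3t)(sin(4t)·(2,1) - cos(4t)·(-1,0)).
General solution: K_1X_1 + K_2X_2.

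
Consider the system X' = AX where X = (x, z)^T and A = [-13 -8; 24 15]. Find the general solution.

Coefficient matrix A = [[-13, -8], [24, 15]].
Characteristic polynomial det(A - λI) = λ^2 - 2λ - 3 = 0.
Eigenvalues λ = 3, -1.
For λ=3: (A-λI) row 1 is [-16, -8], so an eigenvector is (-1, 2).
For λ=-1: (A-λI) row 1 is [-12, -8], so an eigenvector is (2, -3).
General solution: K_1e^(3t)(-1,2) + K_2e^(-t)(2,-3).

x(t) = -K_1e^(3t) + 2K_2e^(-t), z(t) = 2K_1e^(3t) - 3K_2e^(-t)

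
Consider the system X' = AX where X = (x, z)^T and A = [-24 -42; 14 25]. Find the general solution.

x(t) = 3c_1e^(4t) - 2c_2e^(-3t), z(t) = -2c_1e^(4t) + c_2e^(-3t)

Coefficient matrix A = [[-24, -42], [14, 25]].
Characteristic polynomial det(A - λI) = λ^2 - λ - 12 = 0.
Eigenvalues λ = 4, -3.
For λ=4: (A-λI) row 1 is [-28, -42], so an eigenvector is (3, -2).
For λ=-3: (A-λI) row 1 is [-21, -42], so an eigenvector is (-2, 1).
General solution: c_1e^(4t)(3,-2) + c_2e^(-3t)(-2,1).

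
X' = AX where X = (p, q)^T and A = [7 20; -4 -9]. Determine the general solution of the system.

Coefficient matrix A = [[7, 20], [-4, -9]].
Characteristic polynomial det(A - λI) = λ^2 + 2λ + 17 = 0.
Eigenvalues λ = -1 ± 4i (complex conjugate pair).
For λ=-1+4i: an eigenvector is (-2,1) - i(1,0) = (-2 - i, 1).
A real fundamental pair from Re and Im of e^((-1+4i)t)v: X_1 = e^(-t)(cos(4t)·(-2,1) + sin(4t)·(1,0)), X_2 = e^(-t)(sin(4t)·(-2,1) - cos(4t)·(1,0)).
General solution: K_1X_1 + K_2X_2.

p(t) = K_1e^(-t)sin(4t) - 2K_1e^(-t)cos(4t) - 2K_2e^(-t)sin(4t) - K_2e^(-t)cos(4t), q(t) = K_1e^(-t)cos(4t) + K_2e^(-t)sin(4t)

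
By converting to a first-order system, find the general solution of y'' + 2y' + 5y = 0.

y(t) = K_1e^(-t)cos(2t) + K_2e^(-t)sin(2t)

Let x_1 = y, x_2 = y'. Then x_1' = x_2 and x_2' = -5x_1 - 2x_2.
A = [[0,1],[-5,-2]]; det(A-λI) = λ^2 + 2λ + 5.
Eigenvalues λ = -1 ± 2i.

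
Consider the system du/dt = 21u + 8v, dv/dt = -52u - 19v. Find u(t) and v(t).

u(t) = C_1e^(t)sin(4t) - C_1e^(t)cos(4t) - C_2e^(t)sin(4t) - C_2e^(t)cos(4t), v(t) = -2C_1e^(t)sin(4t) + 3C_1e^(t)cos(4t) + 3C_2e^(t)sin(4t) + 2C_2e^(t)cos(4t)

Coefficient matrix A = [[21, 8], [-52, -19]].
Characteristic polynomial det(A - λI) = λ^2 - 2λ + 17 = 0.
Eigenvalues λ = 1 ± 4i (complex conjugate pair).
For λ=1+4i: an eigenvector is (-1,3) - i(1,-2) = (-1 - i, 3 + 2i).
A real fundamental pair from Re and Im of e^((1+4i)t)v: X_1 = e^(t)(cos(4t)·(-1,3) + sin(4t)·(1,-2)), X_2 = e^(t)(sin(4t)·(-1,3) - cos(4t)·(1,-2)).
General solution: C_1X_1 + C_2X_2.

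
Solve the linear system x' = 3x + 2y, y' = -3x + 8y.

x(t) = -2K_1e^(6t) + K_2e^(5t), y(t) = -3K_1e^(6t) + K_2e^(5t)

Coefficient matrix A = [[3, 2], [-3, 8]].
Characteristic polynomial det(A - λI) = λ^2 - 11λ + 30 = 0.
Eigenvalues λ = 6, 5.
For λ=6: (A-λI) row 1 is [-3, 2], so an eigenvector is (-2, -3).
For λ=5: (A-λI) row 1 is [-2, 2], so an eigenvector is (1, 1).
General solution: K_1e^(6t)(-2,-3) + K_2e^(5t)(1,1).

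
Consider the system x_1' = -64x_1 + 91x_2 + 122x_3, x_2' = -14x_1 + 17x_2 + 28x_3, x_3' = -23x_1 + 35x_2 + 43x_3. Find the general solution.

Coefficient matrix A = [[-64, 91, 122], [-14, 17, 28], [-23, 35, 43]].
det(A - λI) = 0 gives eigenvalues λ = -4, 3, -3.
For λ=-4: eigenvector (-1,-2,1).
For λ=3: eigenvector (5,1,2).
For λ=-3: eigenvector (-2,0,-1).
General solution: C_1e^(-4t)(-1,-2,1) + C_2e^(3t)(5,1,2) + C_3e^(-3t)(-2,0,-1).

x_1(t) = -C_1e^(-4t) + 5C_2e^(3t) - 2C_3e^(-3t), x_2(t) = -2C_1e^(-4t) + C_2e^(3t), x_3(t) = C_1e^(-4t) + 2C_2e^(3t) - C_3e^(-3t)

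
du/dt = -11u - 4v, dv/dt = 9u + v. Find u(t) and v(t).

u(t) = -2c_1e^(-5t) - 2c_2te^(-5t) + c_2e^(-5t), v(t) = 3c_1e^(-5t) + 3c_2te^(-5t) - c_2e^(-5t)

Coefficient matrix A = [[-11, -4], [9, 1]].
Characteristic polynomial det(A - λI) = λ^2 + 10λ + 25 = 0.
Single eigenvalue λ = -5 with algebraic multiplicity 2.
Eigenvector v = (-2,3); generalized eigenvector w with (A-λI)w=v is (1,-1).
General solution: e^(-5t)[c_1·v + c_2·(t·v + w)].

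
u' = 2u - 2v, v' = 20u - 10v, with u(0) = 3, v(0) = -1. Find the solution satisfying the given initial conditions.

u(t) = 10e^(-4t)sin(2t) + 3e^(-4t)cos(2t), v(t) = 33e^(-4t)sin(2t) - e^(-4t)cos(2t)

Coefficient matrix A = [[2, -2], [20, -10]].
Characteristic polynomial det(A - λI) = λ^2 + 8λ + 20 = 0.
Eigenvalues λ = -4 ± 2i (complex conjugate pair).
For λ=-4+2i: an eigenvector is (-1,-3) - i(0,-1) = (-1, -3 + i).
A real fundamental pair from Re and Im of e^((-4+2i)t)v: X_1 = e^(-4t)(cos(2t)·(-1,-3) + sin(2t)·(0,-1)), X_2 = e^(-4t)(sin(2t)·(-1,-3) - cos(2t)·(0,-1)).
General solution: c_1X_1 + c_2X_2.
Applying u(0)=3, v(0)=-1 gives c_1=-3, c_2=-10.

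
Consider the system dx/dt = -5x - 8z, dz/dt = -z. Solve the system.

Coefficient matrix A = [[-5, -8], [0, -1]].
Characteristic polynomial det(A - λI) = λ^2 + 6λ + 5 = 0.
Eigenvalues λ = -1, -5.
For λ=-1: (A-λI) row 1 is [-4, -8], so an eigenvector is (2, -1).
For λ=-5: (A-λI) row 1 is [0, -8], so an eigenvector is (-1, 0).
General solution: C_1e^(-t)(2,-1) + C_2e^(-5t)(-1,0).

x(t) = 2C_1e^(-t) - C_2e^(-5t), z(t) = -C_1e^(-t)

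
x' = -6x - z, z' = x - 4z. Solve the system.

Coefficient matrix A = [[-6, -1], [1, -4]].
Characteristic polynomial det(A - λI) = λ^2 + 10λ + 25 = 0.
Single eigenvalue λ = -5 with algebraic multiplicity 2.
Eigenvector v = (-1,1); generalized eigenvector w with (A-λI)w=v is (-2,3).
General solution: e^(-5t)[K_1·v + K_2·(t·v + w)].

x(t) = -K_1e^(-5t) - K_2te^(-5t) - 2K_2e^(-5t), z(t) = K_1e^(-5t) + K_2te^(-5t) + 3K_2e^(-5t)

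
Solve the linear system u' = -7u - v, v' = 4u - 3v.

u(t) = -K_1e^(-5t) - K_2te^(-5t) + 2K_2e^(-5t), v(t) = 2K_1e^(-5t) + 2K_2te^(-5t) - 3K_2e^(-5t)

Coefficient matrix A = [[-7, -1], [4, -3]].
Characteristic polynomial det(A - λI) = λ^2 + 10λ + 25 = 0.
Single eigenvalue λ = -5 with algebraic multiplicity 2.
Eigenvector v = (-1,2); generalized eigenvector w with (A-λI)w=v is (2,-3).
General solution: e^(-5t)[K_1·v + K_2·(t·v + w)].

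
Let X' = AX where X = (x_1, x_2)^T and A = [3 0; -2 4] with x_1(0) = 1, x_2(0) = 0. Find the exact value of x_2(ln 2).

A = [[3,0],[-2,4]]; eigenvalues λ = 4, 3.
Eigenvectors: (0,-1) for λ=4, (1,2) for λ=3.
From the initial condition, c_1 = 2, c_2 = 1.
x_2(ln 2) = (2)(2^4)(-1) + (1)(2^3)(2) = -16.

-16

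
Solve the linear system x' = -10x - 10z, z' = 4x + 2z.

Coefficient matrix A = [[-10, -10], [4, 2]].
Characteristic polynomial det(A - λI) = λ^2 + 8λ + 20 = 0.
Eigenvalues λ = -4 ± 2i (complex conjugate pair).
For λ=-4+2i: an eigenvector is (-1,1) - i(-2,1) = (-1 + 2i, 1 - i).
A real fundamental pair from Re and Im of e^((-4+2i)t)v: X_1 = e^(-4t)(cos(2t)·(-1,1) + sin(2t)·(-2,1)), X_2 = e^(-4t)(sin(2t)·(-1,1) - cos(2t)·(-2,1)).
General solution: K_1X_1 + K_2X_2.

x(t) = -2K_1e^(-4t)sin(2t) - K_1e^(-4t)cos(2t) - K_2e^(-4t)sin(2t) + 2K_2e^(-4t)cos(2t), z(t) = K_1e^(-4t)sin(2t) + K_1e^(-4t)cos(2t) + K_2e^(-4t)sin(2t) - K_2e^(-4t)cos(2t)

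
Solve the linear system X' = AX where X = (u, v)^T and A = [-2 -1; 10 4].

u(t) = -K_1e^(t)sin(t) + K_2e^(t)cos(t), v(t) = 3K_1e^(t)sin(t) + K_1e^(t)cos(t) + K_2e^(t)sin(t) - 3K_2e^(t)cos(t)

Coefficient matrix A = [[-2, -1], [10, 4]].
Characteristic polynomial det(A - λI) = λ^2 - 2λ + 2 = 0.
Eigenvalues λ = 1 ± i (complex conjugate pair).
For λ=1+i: an eigenvector is (0,1) - i(-1,3) = (0 + i, 1 - 3i).
A real fundamental pair from Re and Im of e^((1+i)t)v: X_1 = e^(t)(cos(t)·(0,1) + sin(t)·(-1,3)), X_2 = e^(t)(sin(t)·(0,1) - cos(t)·(-1,3)).
General solution: K_1X_1 + K_2X_2.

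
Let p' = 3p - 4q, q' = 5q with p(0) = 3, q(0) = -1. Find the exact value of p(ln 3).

A = [[3,-4],[0,5]]; eigenvalues λ = 5, 3.
Eigenvectors: (2,-1) for λ=5, (1,0) for λ=3.
From the initial condition, c_1 = 1, c_2 = 1.
p(ln 3) = (1)(3^5)(2) + (1)(3^3)(1) = 513.

513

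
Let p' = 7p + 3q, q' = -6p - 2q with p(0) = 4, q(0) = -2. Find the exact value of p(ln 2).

92

A = [[7,3],[-6,-2]]; eigenvalues λ = 4, 1.
Eigenvectors: (1,-1) for λ=4, (1,-2) for λ=1.
From the initial condition, c_1 = 6, c_2 = -2.
p(ln 2) = (6)(2^4)(1) + (-2)(2^1)(1) = 92.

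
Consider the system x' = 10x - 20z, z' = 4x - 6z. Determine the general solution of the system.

x(t) = -2C_1e^(2t)sin(4t) - C_1e^(2t)cos(4t) - C_2e^(2t)sin(4t) + 2C_2e^(2t)cos(4t), z(t) = -C_1e^(2t)sin(4t) + C_2e^(2t)cos(4t)

Coefficient matrix A = [[10, -20], [4, -6]].
Characteristic polynomial det(A - λI) = λ^2 - 4λ + 20 = 0.
Eigenvalues λ = 2 ± 4i (complex conjugate pair).
For λ=2+4i: an eigenvector is (-1,0) - i(-2,-1) = (-1 + 2i, 0 + i).
A real fundamental pair from Re and Im of e^((2+4i)t)v: X_1 = e^(2t)(cos(4t)·(-1,0) + sin(4t)·(-2,-1)), X_2 = e^(2t)(sin(4t)·(-1,0) - cos(4t)·(-2,-1)).
General solution: C_1X_1 + C_2X_2.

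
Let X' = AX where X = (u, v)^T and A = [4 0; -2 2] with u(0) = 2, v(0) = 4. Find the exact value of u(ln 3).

A = [[4,0],[-2,2]]; eigenvalues λ = 2, 4.
Eigenvectors: (0,-1) for λ=2, (1,-1) for λ=4.
From the initial condition, c_1 = -6, c_2 = 2.
u(ln 3) = (-6)(3^2)(0) + (2)(3^4)(1) = 162.

162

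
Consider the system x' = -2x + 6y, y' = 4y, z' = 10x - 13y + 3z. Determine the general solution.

Coefficient matrix A = [[-2, 6, 0], [0, 4, 0], [10, -13, 3]].
det(A - λI) = 0 gives eigenvalues λ = 4, -2, 3.
For λ=4: eigenvector (1,1,-3).
For λ=-2: eigenvector (-1,0,2).
For λ=3: eigenvector (0,0,1).
General solution: c_1e^(4t)(1,1,-3) + c_2e^(-2t)(-1,0,2) + c_3e^(3t)(0,0,1).

x(t) = c_1e^(4t) - c_2e^(-2t), y(t) = c_1e^(4t), z(t) = -3c_1e^(4t) + 2c_2e^(-2t) + c_3e^(3t)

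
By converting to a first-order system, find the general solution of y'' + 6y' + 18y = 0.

y(t) = c_1e^(-3t)cos(3t) + c_2e^(-3t)sin(3t)

Let x_1 = y, x_2 = y'. Then x_1' = x_2 and x_2' = -18x_1 - 6x_2.
A = [[0,1],[-18,-6]]; det(A-λI) = λ^2 + 6λ + 18.
Eigenvalues λ = -3 ± 3i.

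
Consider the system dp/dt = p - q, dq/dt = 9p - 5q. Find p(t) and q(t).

Coefficient matrix A = [[1, -1], [9, -5]].
Characteristic polynomial det(A - λI) = λ^2 + 4λ + 4 = 0.
Single eigenvalue λ = -2 with algebraic multiplicity 2.
Eigenvector v = (-1,-3); generalized eigenvector w with (A-λI)w=v is (0,1).
General solution: e^(-2t)[K_1·v + K_2·(t·v + w)].

p(t) = -K_1e^(-2t) - K_2te^(-2t), q(t) = -3K_1e^(-2t) - 3K_2te^(-2t) + K_2e^(-2t)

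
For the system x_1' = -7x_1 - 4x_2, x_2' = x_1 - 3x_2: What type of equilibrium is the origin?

stable improper node

A = [[-7,-4],[1,-3]]; det(A-λI) = λ^2 + 10λ + 25.
repeated λ = -5 with a single eigenvector.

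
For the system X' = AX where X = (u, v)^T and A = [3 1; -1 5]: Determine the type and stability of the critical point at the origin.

A = [[3,1],[-1,5]]; det(A-λI) = λ^2 - 8λ + 16.
repeated λ = 4 with a single eigenvector.

unstable improper node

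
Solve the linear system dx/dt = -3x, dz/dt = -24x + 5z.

x(t) = -K_2e^(-3t), z(t) = -K_1e^(5t) - 3K_2e^(-3t)

Coefficient matrix A = [[-3, 0], [-24, 5]].
Characteristic polynomial det(A - λI) = λ^2 - 2λ - 15 = 0.
Eigenvalues λ = 5, -3.
For λ=5: (A-λI) row 1 is [-8, 0], so an eigenvector is (0, -1).
For λ=-3: (A-λI) row 2 is [-24, 8], so an eigenvector is (-1, -3).
General solution: K_1e^(5t)(0,-1) + K_2e^(-3t)(-1,-3).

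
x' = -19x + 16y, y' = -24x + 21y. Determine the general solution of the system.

x(t) = 2K_1e^(5t) - K_2e^(-3t), y(t) = 3K_1e^(5t) - K_2e^(-3t)

Coefficient matrix A = [[-19, 16], [-24, 21]].
Characteristic polynomial det(A - λI) = λ^2 - 2λ - 15 = 0.
Eigenvalues λ = 5, -3.
For λ=5: (A-λI) row 1 is [-24, 16], so an eigenvector is (2, 3).
For λ=-3: (A-λI) row 1 is [-16, 16], so an eigenvector is (-1, -1).
General solution: K_1e^(5t)(2,3) + K_2e^(-3t)(-1,-1).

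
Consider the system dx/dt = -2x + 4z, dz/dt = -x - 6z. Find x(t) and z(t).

Coefficient matrix A = [[-2, 4], [-1, -6]].
Characteristic polynomial det(A - λI) = λ^2 + 8λ + 16 = 0.
Single eigenvalue λ = -4 with algebraic multiplicity 2.
Eigenvector v = (2,-1); generalized eigenvector w with (A-λI)w=v is (1,0).
General solution: e^(-4t)[C_1·v + C_2·(t·v + w)].

x(t) = 2C_1e^(-4t) + 2C_2te^(-4t) + C_2e^(-4t), z(t) = -C_1e^(-4t) - C_2te^(-4t)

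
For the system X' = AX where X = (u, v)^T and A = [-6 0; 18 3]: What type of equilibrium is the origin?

A = [[-6,0],[18,3]]; det(A-λI) = λ^2 + 3λ - 18.
λ = -6, 3: opposite signs.

saddle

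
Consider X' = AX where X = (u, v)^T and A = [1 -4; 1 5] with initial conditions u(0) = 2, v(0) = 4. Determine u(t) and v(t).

u(t) = -20te^(3t) + 2e^(3t), v(t) = 10te^(3t) + 4e^(3t)

Coefficient matrix A = [[1, -4], [1, 5]].
Characteristic polynomial det(A - λI) = λ^2 - 6λ + 9 = 0.
Single eigenvalue λ = 3 with algebraic multiplicity 2.
Eigenvector v = (-2,1); generalized eigenvector w with (A-λI)w=v is (1,0).
General solution: e^(3t)[c_1·v + c_2·(t·v + w)].
Applying u(0)=2, v(0)=4 gives c_1=4, c_2=10.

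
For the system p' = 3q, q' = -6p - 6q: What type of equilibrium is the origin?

stable spiral

A = [[0,3],[-6,-6]]; det(A-λI) = λ^2 + 6λ + 18.
λ = -3 ± 3i: negative real part.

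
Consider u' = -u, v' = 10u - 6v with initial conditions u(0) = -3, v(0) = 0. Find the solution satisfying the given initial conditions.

Coefficient matrix A = [[-1, 0], [10, -6]].
Characteristic polynomial det(A - λI) = λ^2 + 7λ + 6 = 0.
Eigenvalues λ = -1, -6.
For λ=-1: (A-λI) row 2 is [10, -5], so an eigenvector is (1, 2).
For λ=-6: (A-λI) row 1 is [5, 0], so an eigenvector is (0, -1).
General solution: c_1e^(-t)(1,2) + c_2e^(-6t)(0,-1).
Applying u(0)=-3, v(0)=0 gives c_1=-3, c_2=-6.

u(t) = -3e^(-t), v(t) = -6e^(-t) + 6e^(-6t)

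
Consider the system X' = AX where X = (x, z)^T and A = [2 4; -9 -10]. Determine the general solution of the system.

x(t) = -2C_1e^(-4t) - 2C_2te^(-4t) + C_2e^(-4t), z(t) = 3C_1e^(-4t) + 3C_2te^(-4t) - 2C_2e^(-4t)

Coefficient matrix A = [[2, 4], [-9, -10]].
Characteristic polynomial det(A - λI) = λ^2 + 8λ + 16 = 0.
Single eigenvalue λ = -4 with algebraic multiplicity 2.
Eigenvector v = (-2,3); generalized eigenvector w with (A-λI)w=v is (1,-2).
General solution: e^(-4t)[C_1·v + C_2·(t·v + w)].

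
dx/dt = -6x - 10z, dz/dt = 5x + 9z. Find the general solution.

Coefficient matrix A = [[-6, -10], [5, 9]].
Characteristic polynomial det(A - λI) = λ^2 - 3λ - 4 = 0.
Eigenvalues λ = 4, -1.
For λ=4: (A-λI) row 1 is [-10, -10], so an eigenvector is (1, -1).
For λ=-1: (A-λI) row 1 is [-5, -10], so an eigenvector is (2, -1).
General solution: K_1e^(4t)(1,-1) + K_2e^(-t)(2,-1).

x(t) = K_1e^(4t) + 2K_2e^(-t), z(t) = -K_1e^(4t) - K_2e^(-t)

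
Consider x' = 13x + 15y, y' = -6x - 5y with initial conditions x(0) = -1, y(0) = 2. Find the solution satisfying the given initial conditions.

Coefficient matrix A = [[13, 15], [-6, -5]].
Characteristic polynomial det(A - λI) = λ^2 - 8λ + 25 = 0.
Eigenvalues λ = 4 ± 3i (complex conjugate pair).
For λ=4+3i: an eigenvector is (1,-1) - i(-2,1) = (1 + 2i, -1 - i).
A real fundamental pair from Re and Im of e^((4+3i)t)v: X_1 = e^(4t)(cos(3t)·(1,-1) + sin(3t)·(-2,1)), X_2 = e^(4t)(sin(3t)·(1,-1) - cos(3t)·(-2,1)).
General solution: C_1X_1 + C_2X_2.
Applying x(0)=-1, y(0)=2 gives C_1=-3, C_2=1.

x(t) = 7e^(4t)sin(3t) - e^(4t)cos(3t), y(t) = -4e^(4t)sin(3t) + 2e^(4t)cos(3t)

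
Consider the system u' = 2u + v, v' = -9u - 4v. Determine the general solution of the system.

u(t) = -K_1e^(-t) - K_2te^(-t), v(t) = 3K_1e^(-t) + 3K_2te^(-t) - K_2e^(-t)

Coefficient matrix A = [[2, 1], [-9, -4]].
Characteristic polynomial det(A - λI) = λ^2 + 2λ + 1 = 0.
Single eigenvalue λ = -1 with algebraic multiplicity 2.
Eigenvector v = (-1,3); generalized eigenvector w with (A-λI)w=v is (0,-1).
General solution: e^(-t)[K_1·v + K_2·(t·v + w)].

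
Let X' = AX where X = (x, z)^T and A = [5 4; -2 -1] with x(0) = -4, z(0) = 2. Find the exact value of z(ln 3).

A = [[5,4],[-2,-1]]; eigenvalues λ = 3, 1.
Eigenvectors: (2,-1) for λ=3, (1,-1) for λ=1.
From the initial condition, c_1 = -2, c_2 = 0.
z(ln 3) = (-2)(3^3)(-1) + (0)(3^1)(-1) = 54.

54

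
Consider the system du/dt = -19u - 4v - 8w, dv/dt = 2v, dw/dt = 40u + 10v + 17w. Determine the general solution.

u(t) = c_1e^(-3t) - 2c_2e^(t) - 4c_3e^(2t), v(t) = c_3e^(2t), w(t) = -2c_1e^(-3t) + 5c_2e^(t) + 10c_3e^(2t)

Coefficient matrix A = [[-19, -4, -8], [0, 2, 0], [40, 10, 17]].
det(A - λI) = 0 gives eigenvalues λ = -3, 1, 2.
For λ=-3: eigenvector (1,0,-2).
For λ=1: eigenvector (-2,0,5).
For λ=2: eigenvector (-4,1,10).
General solution: c_1e^(-3t)(1,0,-2) + c_2e^(t)(-2,0,5) + c_3e^(2t)(-4,1,10).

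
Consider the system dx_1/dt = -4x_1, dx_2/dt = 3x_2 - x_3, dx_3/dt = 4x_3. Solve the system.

Coefficient matrix A = [[-4, 0, 0], [0, 3, -1], [0, 0, 4]].
det(A - λI) = 0 gives eigenvalues λ = -4, 4, 3.
For λ=-4: eigenvector (1,0,0).
For λ=4: eigenvector (0,-1,1).
For λ=3: eigenvector (0,1,0).
General solution: c_1e^(-4t)(1,0,0) + c_2e^(4t)(0,-1,1) + c_3e^(3t)(0,1,0).

x_1(t) = c_1e^(-4t), x_2(t) = -c_2e^(4t) + c_3e^(3t), x_3(t) = c_2e^(4t)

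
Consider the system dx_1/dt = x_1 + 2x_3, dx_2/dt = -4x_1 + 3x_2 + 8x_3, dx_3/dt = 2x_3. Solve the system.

x_1(t) = c_1e^(t) + 2c_3e^(2t), x_2(t) = 2c_1e^(t) + c_2e^(3t), x_3(t) = c_3e^(2t)

Coefficient matrix A = [[1, 0, 2], [-4, 3, 8], [0, 0, 2]].
det(A - λI) = 0 gives eigenvalues λ = 1, 3, 2.
For λ=1: eigenvector (1,2,0).
For λ=3: eigenvector (0,1,0).
For λ=2: eigenvector (2,0,1).
General solution: c_1e^(t)(1,2,0) + c_2e^(3t)(0,1,0) + c_3e^(2t)(2,0,1).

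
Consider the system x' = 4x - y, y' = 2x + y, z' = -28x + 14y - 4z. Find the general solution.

Coefficient matrix A = [[4, -1, 0], [2, 1, 0], [-28, 14, -4]].
det(A - λI) = 0 gives eigenvalues λ = 2, 3, -4.
For λ=2: eigenvector (1,2,0).
For λ=3: eigenvector (-1,-1,2).
For λ=-4: eigenvector (0,0,1).
General solution: c_1e^(2t)(1,2,0) + c_2e^(3t)(-1,-1,2) + c_3e^(-4t)(0,0,1).

x(t) = c_1e^(2t) - c_2e^(3t), y(t) = 2c_1e^(2t) - c_2e^(3t), z(t) = 2c_2e^(3t) + c_3e^(-4t)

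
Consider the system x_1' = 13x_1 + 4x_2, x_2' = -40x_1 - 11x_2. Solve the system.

Coefficient matrix A = [[13, 4], [-40, -11]].
Characteristic polynomial det(A - λI) = λ^2 - 2λ + 17 = 0.
Eigenvalues λ = 1 ± 4i (complex conjugate pair).
For λ=1+4i: an eigenvector is (-1,3) - i(0,1) = (-1, 3 - i).
A real fundamental pair from Re and Im of e^((1+4i)t)v: X_1 = e^(t)(cos(4t)·(-1,3) + sin(4t)·(0,1)), X_2 = e^(t)(sin(4t)·(-1,3) - cos(4t)·(0,1)).
General solution: C_1X_1 + C_2X_2.

x_1(t) = -C_1e^(t)cos(4t) - C_2e^(t)sin(4t), x_2(t) = C_1e^(t)sin(4t) + 3C_1e^(t)cos(4t) + 3C_2e^(t)sin(4t) - C_2e^(t)cos(4t)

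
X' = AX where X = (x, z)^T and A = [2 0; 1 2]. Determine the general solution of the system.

Coefficient matrix A = [[2, 0], [1, 2]].
Characteristic polynomial det(A - λI) = λ^2 - 4λ + 4 = 0.
Single eigenvalue λ = 2 with algebraic multiplicity 2.
Eigenvector v = (0,1); generalized eigenvector w with (A-λI)w=v is (1,-2).
General solution: e^(2t)[C_1·v + C_2·(t·v + w)].

x(t) = C_2e^(2t), z(t) = C_1e^(2t) + C_2te^(2t) - 2C_2e^(2t)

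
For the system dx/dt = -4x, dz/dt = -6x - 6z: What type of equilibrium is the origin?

A = [[-4,0],[-6,-6]]; det(A-λI) = λ^2 + 10λ + 24.
λ = -4, -6: both negative.

stable node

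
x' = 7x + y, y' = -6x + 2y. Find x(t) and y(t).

x(t) = -c_1e^(5t) - c_2e^(4t), y(t) = 2c_1e^(5t) + 3c_2e^(4t)

Coefficient matrix A = [[7, 1], [-6, 2]].
Characteristic polynomial det(A - λI) = λ^2 - 9λ + 20 = 0.
Eigenvalues λ = 5, 4.
For λ=5: (A-λI) row 1 is [2, 1], so an eigenvector is (-1, 2).
For λ=4: (A-λI) row 1 is [3, 1], so an eigenvector is (-1, 3).
General solution: c_1e^(5t)(-1,2) + c_2e^(4t)(-1,3).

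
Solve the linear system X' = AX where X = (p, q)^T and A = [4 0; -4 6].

p(t) = -K_1e^(4t), q(t) = -2K_1e^(4t) + K_2e^(6t)

Coefficient matrix A = [[4, 0], [-4, 6]].
Characteristic polynomial det(A - λI) = λ^2 - 10λ + 24 = 0.
Eigenvalues λ = 4, 6.
For λ=4: (A-λI) row 2 is [-4, 2], so an eigenvector is (-1, -2).
For λ=6: (A-λI) row 1 is [-2, 0], so an eigenvector is (0, 1).
General solution: K_1e^(4t)(-1,-2) + K_2e^(6t)(0,1).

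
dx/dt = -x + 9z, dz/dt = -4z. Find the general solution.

x(t) = 3K_1e^(-4t) - K_2e^(-t), z(t) = -K_1e^(-4t)

Coefficient matrix A = [[-1, 9], [0, -4]].
Characteristic polynomial det(A - λI) = λ^2 + 5λ + 4 = 0.
Eigenvalues λ = -4, -1.
For λ=-4: (A-λI) row 1 is [3, 9], so an eigenvector is (3, -1).
For λ=-1: (A-λI) row 1 is [0, 9], so an eigenvector is (-1, 0).
General solution: K_1e^(-4t)(3,-1) + K_2e^(-t)(-1,0).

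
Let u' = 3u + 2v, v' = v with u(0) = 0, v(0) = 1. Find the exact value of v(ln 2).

2

A = [[3,2],[0,1]]; eigenvalues λ = 1, 3.
Eigenvectors: (1,-1) for λ=1, (-1,0) for λ=3.
From the initial condition, c_1 = -1, c_2 = -1.
v(ln 2) = (-1)(2^1)(-1) + (-1)(2^3)(0) = 2.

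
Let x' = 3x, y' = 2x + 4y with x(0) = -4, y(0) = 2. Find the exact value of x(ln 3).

-108

A = [[3,0],[2,4]]; eigenvalues λ = 3, 4.
Eigenvectors: (-1,2) for λ=3, (0,1) for λ=4.
From the initial condition, c_1 = 4, c_2 = -6.
x(ln 3) = (4)(3^3)(-1) + (-6)(3^4)(0) = -108.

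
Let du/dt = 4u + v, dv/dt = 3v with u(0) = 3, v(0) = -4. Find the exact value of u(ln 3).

27

A = [[4,1],[0,3]]; eigenvalues λ = 4, 3.
Eigenvectors: (1,0) for λ=4, (1,-1) for λ=3.
From the initial condition, c_1 = -1, c_2 = 4.
u(ln 3) = (-1)(3^4)(1) + (4)(3^3)(1) = 27.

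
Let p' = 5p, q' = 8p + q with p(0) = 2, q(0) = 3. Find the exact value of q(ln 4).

A = [[5,0],[8,1]]; eigenvalues λ = 5, 1.
Eigenvectors: (-1,-2) for λ=5, (0,-1) for λ=1.
From the initial condition, c_1 = -2, c_2 = 1.
q(ln 4) = (-2)(4^5)(-2) + (1)(4^1)(-1) = 4092.

4092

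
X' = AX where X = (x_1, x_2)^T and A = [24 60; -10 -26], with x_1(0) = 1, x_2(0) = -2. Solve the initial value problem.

Coefficient matrix A = [[24, 60], [-10, -26]].
Characteristic polynomial det(A - λI) = λ^2 + 2λ - 24 = 0.
Eigenvalues λ = 4, -6.
For λ=4: (A-λI) row 1 is [20, 60], so an eigenvector is (3, -1).
For λ=-6: (A-λI) row 1 is [30, 60], so an eigenvector is (-2, 1).
General solution: C_1e^(4t)(3,-1) + C_2e^(-6t)(-2,1).
Applying x_1(0)=1, x_2(0)=-2 gives C_1=-3, C_2=-5.

x_1(t) = -9e^(4t) + 10e^(-6t), x_2(t) = 3e^(4t) - 5e^(-6t)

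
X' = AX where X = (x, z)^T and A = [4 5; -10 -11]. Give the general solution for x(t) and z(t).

Coefficient matrix A = [[4, 5], [-10, -11]].
Characteristic polynomial det(A - λI) = λ^2 + 7λ + 6 = 0.
Eigenvalues λ = -1, -6.
For λ=-1: (A-λI) row 1 is [5, 5], so an eigenvector is (1, -1).
For λ=-6: (A-λI) row 1 is [10, 5], so an eigenvector is (1, -2).
General solution: K_1e^(-t)(1,-1) + K_2e^(-6t)(1,-2).

x(t) = K_1e^(-t) + K_2e^(-6t), z(t) = -K_1e^(-t) - 2K_2e^(-6t)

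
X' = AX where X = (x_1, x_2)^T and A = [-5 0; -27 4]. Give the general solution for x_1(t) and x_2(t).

Coefficient matrix A = [[-5, 0], [-27, 4]].
Characteristic polynomial det(A - λI) = λ^2 + λ - 20 = 0.
Eigenvalues λ = -5, 4.
For λ=-5: (A-λI) row 2 is [-27, 9], so an eigenvector is (1, 3).
For λ=4: (A-λI) row 1 is [-9, 0], so an eigenvector is (0, 1).
General solution: C_1e^(-5t)(1,3) + C_2e^(4t)(0,1).

x_1(t) = C_1e^(-5t), x_2(t) = 3C_1e^(-5t) + C_2e^(4t)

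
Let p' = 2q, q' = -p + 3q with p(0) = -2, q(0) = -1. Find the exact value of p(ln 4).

A = [[0,2],[-1,3]]; eigenvalues λ = 1, 2.
Eigenvectors: (-2,-1) for λ=1, (-1,-1) for λ=2.
From the initial condition, c_1 = 1, c_2 = 0.
p(ln 4) = (1)(4^1)(-2) + (0)(4^2)(-1) = -8.

-8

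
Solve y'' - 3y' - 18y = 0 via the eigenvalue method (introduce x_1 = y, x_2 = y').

Let x_1 = y, x_2 = y'. Then x_1' = x_2 and x_2' = 18x_1 + 3x_2.
A = [[0,1],[18,3]]; det(A-λI) = λ^2 - 3λ - 18.
Eigenvalues λ = 6, -3 with eigenvectors (1,6), (1,-3).

y(t) = C_1e^(6t) + C_2e^(-3t)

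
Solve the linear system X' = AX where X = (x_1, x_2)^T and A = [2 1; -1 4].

x_1(t) = K_1e^(3t) + K_2te^(3t) - 2K_2e^(3t), x_2(t) = K_1e^(3t) + K_2te^(3t) - K_2e^(3t)

Coefficient matrix A = [[2, 1], [-1, 4]].
Characteristic polynomial det(A - λI) = λ^2 - 6λ + 9 = 0.
Single eigenvalue λ = 3 with algebraic multiplicity 2.
Eigenvector v = (1,1); generalized eigenvector w with (A-λI)w=v is (-2,-1).
General solution: e^(3t)[K_1·v + K_2·(t·v + w)].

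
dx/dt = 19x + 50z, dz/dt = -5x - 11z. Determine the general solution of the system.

x(t) = C_1e^(4t)sin(5t) - 3C_1e^(4t)cos(5t) - 3C_2e^(4t)sin(5t) - C_2e^(4t)cos(5t), z(t) = C_1e^(4t)cos(5t) + C_2e^(4t)sin(5t)

Coefficient matrix A = [[19, 50], [-5, -11]].
Characteristic polynomial det(A - λI) = λ^2 - 8λ + 41 = 0.
Eigenvalues λ = 4 ± 5i (complex conjugate pair).
For λ=4+5i: an eigenvector is (-3,1) - i(1,0) = (-3 - i, 1).
A real fundamental pair from Re and Im of e^((4+5i)t)v: X_1 = e^(4t)(cos(5t)·(-3,1) + sin(5t)·(1,0)), X_2 = e^(4t)(sin(5t)·(-3,1) - cos(5t)·(1,0)).
General solution: C_1X_1 + C_2X_2.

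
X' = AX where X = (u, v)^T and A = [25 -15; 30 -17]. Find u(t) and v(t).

u(t) = c_1e^(4t)sin(3t) - 2c_1e^(4t)cos(3t) - 2c_2e^(4t)sin(3t) - c_2e^(4t)cos(3t), v(t) = c_1e^(4t)sin(3t) - 3c_1e^(4t)cos(3t) - 3c_2e^(4t)sin(3t) - c_2e^(4t)cos(3t)

Coefficient matrix A = [[25, -15], [30, -17]].
Characteristic polynomial det(A - λI) = λ^2 - 8λ + 25 = 0.
Eigenvalues λ = 4 ± 3i (complex conjugate pair).
For λ=4+3i: an eigenvector is (-2,-3) - i(1,1) = (-2 - i, -3 - i).
A real fundamental pair from Re and Im of e^((4+3i)t)v: X_1 = e^(4t)(cos(3t)·(-2,-3) + sin(3t)·(1,1)), X_2 = e^(4t)(sin(3t)·(-2,-3) - cos(3t)·(1,1)).
General solution: c_1X_1 + c_2X_2.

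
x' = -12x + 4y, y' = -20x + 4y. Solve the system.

x(t) = -C_1e^(-4t)cos(4t) - C_2e^(-4t)sin(4t), y(t) = C_1e^(-4t)sin(4t) - 2C_1e^(-4t)cos(4t) - 2C_2e^(-4t)sin(4t) - C_2e^(-4t)cos(4t)

Coefficient matrix A = [[-12, 4], [-20, 4]].
Characteristic polynomial det(A - λI) = λ^2 + 8λ + 32 = 0.
Eigenvalues λ = -4 ± 4i (complex conjugate pair).
For λ=-4+4i: an eigenvector is (-1,-2) - i(0,1) = (-1, -2 - i).
A real fundamental pair from Re and Im of e^((-4+4i)t)v: X_1 = e^(-4t)(cos(4t)·(-1,-2) + sin(4t)·(0,1)), X_2 = e^(-4t)(sin(4t)·(-1,-2) - cos(4t)·(0,1)).
General solution: C_1X_1 + C_2X_2.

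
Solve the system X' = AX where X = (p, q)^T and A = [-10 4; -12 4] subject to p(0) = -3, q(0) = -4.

Coefficient matrix A = [[-10, 4], [-12, 4]].
Characteristic polynomial det(A - λI) = λ^2 + 6λ + 8 = 0.
Eigenvalues λ = -2, -4.
For λ=-2: (A-λI) row 1 is [-8, 4], so an eigenvector is (-1, -2).
For λ=-4: (A-λI) row 1 is [-6, 4], so an eigenvector is (2, 3).
General solution: K_1e^(-2t)(-1,-2) + K_2e^(-4t)(2,3).
Applying p(0)=-3, q(0)=-4 gives K_1=-1, K_2=-2.

p(t) = e^(-2t) - 4e^(-4t), q(t) = 2e^(-2t) - 6e^(-4t)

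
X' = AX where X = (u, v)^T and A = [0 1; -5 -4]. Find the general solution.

Coefficient matrix A = [[0, 1], [-5, -4]].
Characteristic polynomial det(A - λI) = λ^2 + 4λ + 5 = 0.
Eigenvalues λ = -2 ± i (complex conjugate pair).
For λ=-2+i: an eigenvector is (0,1) - i(1,-2) = (0 - i, 1 + 2i).
A real fundamental pair from Re and Im of e^((-2+i)t)v: X_1 = e^(-2t)(cos(t)·(0,1) + sin(t)·(1,-2)), X_2 = e^(-2t)(sin(t)·(0,1) - cos(t)·(1,-2)).
General solution: c_1X_1 + c_2X_2.

u(t) = c_1e^(-2t)sin(t) - c_2e^(-2t)cos(t), v(t) = -2c_1e^(-2t)sin(t) + c_1e^(-2t)cos(t) + c_2e^(-2t)sin(t) + 2c_2e^(-2t)cos(t)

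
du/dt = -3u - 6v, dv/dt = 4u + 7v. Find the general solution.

u(t) = -c_1e^(3t) + 3c_2e^(t), v(t) = c_1e^(3t) - 2c_2e^(t)

Coefficient matrix A = [[-3, -6], [4, 7]].
Characteristic polynomial det(A - λI) = λ^2 - 4λ + 3 = 0.
Eigenvalues λ = 3, 1.
For λ=3: (A-λI) row 1 is [-6, -6], so an eigenvector is (-1, 1).
For λ=1: (A-λI) row 1 is [-4, -6], so an eigenvector is (3, -2).
General solution: c_1e^(3t)(-1,1) + c_2e^(t)(3,-2).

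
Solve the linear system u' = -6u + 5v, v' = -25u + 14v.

Coefficient matrix A = [[-6, 5], [-25, 14]].
Characteristic polynomial det(A - λI) = λ^2 - 8λ + 41 = 0.
Eigenvalues λ = 4 ± 5i (complex conjugate pair).
For λ=4+5i: an eigenvector is (0,-1) - i(-1,-2) = (0 + i, -1 + 2i).
A real fundamental pair from Re and Im of e^((4+5i)t)v: X_1 = e^(4t)(cos(5t)·(0,-1) + sin(5t)·(-1,-2)), X_2 = e^(4t)(sin(5t)·(0,-1) - cos(5t)·(-1,-2)).
General solution: K_1X_1 + K_2X_2.

u(t) = -K_1e^(4t)sin(5t) + K_2e^(4t)cos(5t), v(t) = -2K_1e^(4t)sin(5t) - K_1e^(4t)cos(5t) - K_2e^(4t)sin(5t) + 2K_2e^(4t)cos(5t)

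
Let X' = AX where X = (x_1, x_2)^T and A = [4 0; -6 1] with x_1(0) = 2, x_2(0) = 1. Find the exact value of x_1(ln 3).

A = [[4,0],[-6,1]]; eigenvalues λ = 4, 1.
Eigenvectors: (-1,2) for λ=4, (0,1) for λ=1.
From the initial condition, c_1 = -2, c_2 = 5.
x_1(ln 3) = (-2)(3^4)(-1) + (5)(3^1)(0) = 162.

162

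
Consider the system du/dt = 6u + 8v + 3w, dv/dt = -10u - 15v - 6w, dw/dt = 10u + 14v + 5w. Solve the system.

Coefficient matrix A = [[6, 8, 3], [-10, -15, -6], [10, 14, 5]].
det(A - λI) = 0 gives eigenvalues λ = -1, 1, -4.
For λ=-1: eigenvector (-1,2,-3).
For λ=1: eigenvector (1,-1,1).
For λ=-4: eigenvector (1,-2,2).
General solution: C_1e^(-t)(-1,2,-3) + C_2e^(t)(1,-1,1) + C_3e^(-4t)(1,-2,2).

u(t) = -C_1e^(-t) + C_2e^(t) + C_3e^(-4t), v(t) = 2C_1e^(-t) - C_2e^(t) - 2C_3e^(-4t), w(t) = -3C_1e^(-t) + C_2e^(t) + 2C_3e^(-4t)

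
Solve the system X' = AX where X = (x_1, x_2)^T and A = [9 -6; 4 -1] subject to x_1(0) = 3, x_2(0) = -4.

x_1(t) = 21e^(5t) - 18e^(3t), x_2(t) = 14e^(5t) - 18e^(3t)

Coefficient matrix A = [[9, -6], [4, -1]].
Characteristic polynomial det(A - λI) = λ^2 - 8λ + 15 = 0.
Eigenvalues λ = 3, 5.
For λ=3: (A-λI) row 1 is [6, -6], so an eigenvector is (1, 1).
For λ=5: (A-λI) row 1 is [4, -6], so an eigenvector is (3, 2).
General solution: c_1e^(3t)(1,1) + c_2e^(5t)(3,2).
Applying x_1(0)=3, x_2(0)=-4 gives c_1=-18, c_2=7.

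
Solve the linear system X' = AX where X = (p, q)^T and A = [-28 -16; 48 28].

p(t) = 2K_1e^(-4t) - K_2e^(4t), q(t) = -3K_1e^(-4t) + 2K_2e^(4t)

Coefficient matrix A = [[-28, -16], [48, 28]].
Characteristic polynomial det(A - λI) = λ^2 - 16 = 0.
Eigenvalues λ = -4, 4.
For λ=-4: (A-λI) row 1 is [-24, -16], so an eigenvector is (2, -3).
For λ=4: (A-λI) row 1 is [-32, -16], so an eigenvector is (-1, 2).
General solution: K_1e^(-4t)(2,-3) + K_2e^(4t)(-1,2).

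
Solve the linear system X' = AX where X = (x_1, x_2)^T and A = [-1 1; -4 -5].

Coefficient matrix A = [[-1, 1], [-4, -5]].
Characteristic polynomial det(A - λI) = λ^2 + 6λ + 9 = 0.
Single eigenvalue λ = -3 with algebraic multiplicity 2.
Eigenvector v = (1,-2); generalized eigenvector w with (A-λI)w=v is (2,-3).
General solution: e^(-3t)[c_1·v + c_2·(t·v + w)].

x_1(t) = c_1e^(-3t) + c_2te^(-3t) + 2c_2e^(-3t), x_2(t) = -2c_1e^(-3t) - 2c_2te^(-3t) - 3c_2e^(-3t)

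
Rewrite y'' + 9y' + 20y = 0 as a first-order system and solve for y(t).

Let x_1 = y, x_2 = y'. Then x_1' = x_2 and x_2' = -20x_1 - 9x_2.
A = [[0,1],[-20,-9]]; det(A-λI) = λ^2 + 9λ + 20.
Eigenvalues λ = -5, -4 with eigenvectors (1,-5), (1,-4).

y(t) = c_1e^(-5t) + c_2e^(-4t)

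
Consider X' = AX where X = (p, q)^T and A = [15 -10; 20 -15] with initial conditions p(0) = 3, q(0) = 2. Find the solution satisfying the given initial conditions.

p(t) = 4e^(5t) - e^(-5t), q(t) = 4e^(5t) - 2e^(-5t)

Coefficient matrix A = [[15, -10], [20, -15]].
Characteristic polynomial det(A - λI) = λ^2 - 25 = 0.
Eigenvalues λ = 5, -5.
For λ=5: (A-λI) row 1 is [10, -10], so an eigenvector is (1, 1).
For λ=-5: (A-λI) row 1 is [20, -10], so an eigenvector is (1, 2).
General solution: C_1e^(5t)(1,1) + C_2e^(-5t)(1,2).
Applying p(0)=3, q(0)=2 gives C_1=4, C_2=-1.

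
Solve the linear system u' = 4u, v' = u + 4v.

u(t) = -c_2e^(4t), v(t) = -c_1e^(4t) - c_2te^(4t) - 2c_2e^(4t)

Coefficient matrix A = [[4, 0], [1, 4]].
Characteristic polynomial det(A - λI) = λ^2 - 8λ + 16 = 0.
Single eigenvalue λ = 4 with algebraic multiplicity 2.
Eigenvector v = (0,-1); generalized eigenvector w with (A-λI)w=v is (-1,-2).
General solution: e^(4t)[c_1·v + c_2·(t·v + w)].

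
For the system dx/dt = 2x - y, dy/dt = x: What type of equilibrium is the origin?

unstable improper node

A = [[2,-1],[1,0]]; det(A-λI) = λ^2 - 2λ + 1.
repeated λ = 1 with a single eigenvector.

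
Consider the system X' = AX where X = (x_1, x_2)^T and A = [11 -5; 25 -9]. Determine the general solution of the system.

Coefficient matrix A = [[11, -5], [25, -9]].
Characteristic polynomial det(A - λI) = λ^2 - 2λ + 26 = 0.
Eigenvalues λ = 1 ± 5i (complex conjugate pair).
For λ=1+5i: an eigenvector is (0,-1) - i(1,2) = (0 - i, -1 - 2i).
A real fundamental pair from Re and Im of e^((1+5i)t)v: X_1 = e^(t)(cos(5t)·(0,-1) + sin(5t)·(1,2)), X_2 = e^(t)(sin(5t)·(0,-1) - cos(5t)·(1,2)).
General solution: c_1X_1 + c_2X_2.

x_1(t) = c_1e^(t)sin(5t) - c_2e^(t)cos(5t), x_2(t) = 2c_1e^(t)sin(5t) - c_1e^(t)cos(5t) - c_2e^(t)sin(5t) - 2c_2e^(t)cos(5t)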